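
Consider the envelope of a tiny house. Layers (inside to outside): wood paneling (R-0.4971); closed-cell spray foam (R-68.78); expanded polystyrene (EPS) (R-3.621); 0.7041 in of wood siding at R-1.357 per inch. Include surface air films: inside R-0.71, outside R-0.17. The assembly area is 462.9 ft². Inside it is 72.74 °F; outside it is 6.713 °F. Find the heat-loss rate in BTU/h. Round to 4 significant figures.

0.7041 × 1.357 = 0.95546
R_total = 0.71 + 0.4971 + 68.78 + 3.621 + 0.95546 + 0.17 = 74.734 ft²·°F·h/BTU
Q = A·ΔT/R = 462.9 × (72.74 − 6.713) / 74.734 = 408.97 BTU/h

409.0 BTU/h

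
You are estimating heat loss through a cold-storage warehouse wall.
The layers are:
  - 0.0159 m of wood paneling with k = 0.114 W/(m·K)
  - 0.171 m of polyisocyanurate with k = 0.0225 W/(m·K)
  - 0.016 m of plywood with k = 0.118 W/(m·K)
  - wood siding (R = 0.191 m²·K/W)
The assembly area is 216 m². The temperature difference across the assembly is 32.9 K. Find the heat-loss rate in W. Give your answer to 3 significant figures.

0.0159/0.114 = 0.1395
0.171/0.0225 = 7.6
0.016/0.118 = 0.1356
R_total = 0.1395 + 7.6 + 0.1356 + 0.191 = 8.066 m²·K/W
Q = A·ΔT/R = 216 × 32.9 / 8.066 = 881 W

881 W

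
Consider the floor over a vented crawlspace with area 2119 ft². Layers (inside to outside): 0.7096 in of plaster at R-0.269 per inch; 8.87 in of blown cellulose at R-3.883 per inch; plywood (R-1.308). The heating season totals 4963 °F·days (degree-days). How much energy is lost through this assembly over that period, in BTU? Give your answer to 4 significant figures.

0.7096 × 0.269 = 0.19088
8.87 × 3.883 = 34.442
R_total = 0.19088 + 34.442 + 1.308 = 35.941 ft²·°F·h/BTU
E = A × HDD × 24 / R = 2119 × 4963 × 24 / 35.941 = 7022600 BTU

7023000 BTU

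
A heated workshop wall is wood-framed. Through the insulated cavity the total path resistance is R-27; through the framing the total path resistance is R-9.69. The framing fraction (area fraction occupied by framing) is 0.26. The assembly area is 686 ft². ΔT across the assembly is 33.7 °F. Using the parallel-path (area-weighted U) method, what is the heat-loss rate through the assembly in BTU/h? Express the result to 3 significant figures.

U_eff = 0.74/27 + 0.26/9.69 = 0.02741 + 0.02683 = 0.05424
R_eff = 1/U_eff = 18.44 ft²·°F·h/BTU
Q = 686 × 33.7 / 18.44 = 1254 BTU/h

1250 BTU/h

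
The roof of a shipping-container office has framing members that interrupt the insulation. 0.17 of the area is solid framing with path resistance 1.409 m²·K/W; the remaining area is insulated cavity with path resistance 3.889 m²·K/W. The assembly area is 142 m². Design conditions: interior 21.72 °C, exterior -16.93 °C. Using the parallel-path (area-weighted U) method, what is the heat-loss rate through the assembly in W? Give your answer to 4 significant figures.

1834 W

U_eff = 0.83/3.889 + 0.17/1.409 = 0.21342 + 0.12065 = 0.33408
R_eff = 1/U_eff = 2.9933 m²·K/W
Q = 142 × (21.72 − (-16.93)) / 2.9933 = 1833.5 W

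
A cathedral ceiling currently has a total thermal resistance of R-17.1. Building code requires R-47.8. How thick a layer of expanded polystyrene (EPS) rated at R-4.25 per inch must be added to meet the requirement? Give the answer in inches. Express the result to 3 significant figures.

ΔR = 47.8 − 17.1 = 30.7 ft²·°F·h/BTU
L = ΔR / (R/in) = 30.7/4.25 = 7.224 in

7.22 in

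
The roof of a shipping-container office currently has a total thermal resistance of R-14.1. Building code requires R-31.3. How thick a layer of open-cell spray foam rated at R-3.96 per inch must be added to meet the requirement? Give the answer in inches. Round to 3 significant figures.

ΔR = 31.3 − 14.1 = 17.2 ft²·°F·h/BTU
L = ΔR / (R/in) = 17.2/3.96 = 4.343 in

4.34 in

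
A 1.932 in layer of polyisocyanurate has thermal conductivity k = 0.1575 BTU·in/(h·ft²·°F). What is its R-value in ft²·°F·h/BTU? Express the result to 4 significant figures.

12.27 ft²·°F·h/BTU

R = L/k = 1.932/0.1575 = 12.267 ft²·°F·h/BTU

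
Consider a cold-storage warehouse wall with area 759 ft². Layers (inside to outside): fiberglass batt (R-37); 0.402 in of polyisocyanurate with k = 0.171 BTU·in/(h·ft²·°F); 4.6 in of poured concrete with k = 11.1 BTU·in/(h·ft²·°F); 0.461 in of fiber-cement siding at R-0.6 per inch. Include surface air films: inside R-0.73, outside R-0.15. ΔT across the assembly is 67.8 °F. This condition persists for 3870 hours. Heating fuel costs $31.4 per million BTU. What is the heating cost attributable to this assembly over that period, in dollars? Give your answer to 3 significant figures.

153 dollars

0.402/0.171 = 2.351
4.6/11.1 = 0.4144
0.461 × 0.6 = 0.2766
R_total = 0.73 + 37 + 2.351 + 0.4144 + 0.2766 + 0.15 = 40.92 ft²·°F·h/BTU
Q = 759 × 67.8 / 40.92 = 1258 BTU/h
E = 1258 × 3870 = 4867000 BTU
Cost = 4867000/10⁶ × 31.4 = $152.8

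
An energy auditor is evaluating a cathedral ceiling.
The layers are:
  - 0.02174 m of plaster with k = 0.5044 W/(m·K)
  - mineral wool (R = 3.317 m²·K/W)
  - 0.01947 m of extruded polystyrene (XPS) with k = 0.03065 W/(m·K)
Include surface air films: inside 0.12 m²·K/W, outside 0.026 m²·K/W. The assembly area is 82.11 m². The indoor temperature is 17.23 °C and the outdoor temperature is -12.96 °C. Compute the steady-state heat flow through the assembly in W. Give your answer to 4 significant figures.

598.6 W

0.02174/0.5044 = 0.043101
0.01947/0.03065 = 0.63524
R_total = 0.12 + 0.043101 + 3.317 + 0.63524 + 0.026 = 4.1413 m²·K/W
Q = A·ΔT/R = 82.11 × (17.23 − (-12.96)) / 4.1413 = 598.57 W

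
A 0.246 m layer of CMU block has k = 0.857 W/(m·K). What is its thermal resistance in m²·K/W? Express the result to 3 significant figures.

0.287 m²·K/W

R = L/k = 0.246/0.857 = 0.287 m²·K/W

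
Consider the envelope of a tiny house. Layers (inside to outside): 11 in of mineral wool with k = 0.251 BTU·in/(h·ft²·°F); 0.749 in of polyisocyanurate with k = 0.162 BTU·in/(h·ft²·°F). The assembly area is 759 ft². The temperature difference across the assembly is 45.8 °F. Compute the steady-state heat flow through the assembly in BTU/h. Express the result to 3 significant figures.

11/0.251 = 43.82
0.749/0.162 = 4.623
R_total = 43.82 + 4.623 = 48.45 ft²·°F·h/BTU
Q = A·ΔT/R = 759 × 45.8 / 48.45 = 717.5 BTU/h

718 BTU/h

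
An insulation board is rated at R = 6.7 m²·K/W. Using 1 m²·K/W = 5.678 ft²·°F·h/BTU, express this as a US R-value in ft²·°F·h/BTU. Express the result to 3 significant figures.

38.0 ft²·°F·h/BTU

R_US = 6.7 × 5.678 = 38.04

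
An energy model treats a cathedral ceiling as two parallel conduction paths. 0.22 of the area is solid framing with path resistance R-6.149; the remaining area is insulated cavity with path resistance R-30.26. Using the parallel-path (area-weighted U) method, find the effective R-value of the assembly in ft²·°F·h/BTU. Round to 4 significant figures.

U_eff = 0.78/30.26 + 0.22/6.149 = 0.025777 + 0.035778 = 0.061555
R_eff = 1/U_eff = 16.246 ft²·°F·h/BTU

16.25 ft²·°F·h/BTU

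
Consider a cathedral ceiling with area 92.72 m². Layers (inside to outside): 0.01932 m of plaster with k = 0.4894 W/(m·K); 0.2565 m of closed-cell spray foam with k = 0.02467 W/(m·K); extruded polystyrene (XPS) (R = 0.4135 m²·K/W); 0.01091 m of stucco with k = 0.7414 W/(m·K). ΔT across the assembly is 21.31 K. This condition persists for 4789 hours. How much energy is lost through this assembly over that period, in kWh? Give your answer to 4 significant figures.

870.9 kWh

0.01932/0.4894 = 0.039477
0.2565/0.02467 = 10.397
0.01091/0.7414 = 0.014715
R_total = 0.039477 + 10.397 + 0.4135 + 0.014715 = 10.865 m²·K/W
Q = 92.72 × 21.31 / 10.865 = 181.86 W
E = 181.86 W × 4789 h / 1000 = 870.91 kWh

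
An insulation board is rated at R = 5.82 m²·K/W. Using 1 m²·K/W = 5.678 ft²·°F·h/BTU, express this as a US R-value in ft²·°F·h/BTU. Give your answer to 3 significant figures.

33.0 ft²·°F·h/BTU

R_US = 5.82 × 5.678 = 33.05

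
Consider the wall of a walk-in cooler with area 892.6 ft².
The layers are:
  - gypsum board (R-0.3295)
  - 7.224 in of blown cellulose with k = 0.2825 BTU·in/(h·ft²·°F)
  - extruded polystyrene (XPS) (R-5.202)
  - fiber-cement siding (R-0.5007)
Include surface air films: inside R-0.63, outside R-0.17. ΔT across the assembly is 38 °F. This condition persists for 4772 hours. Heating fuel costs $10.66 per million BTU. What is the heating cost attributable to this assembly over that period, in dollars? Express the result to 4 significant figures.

7.224/0.2825 = 25.572
R_total = 0.63 + 0.3295 + 25.572 + 5.202 + 0.5007 + 0.17 = 32.404 ft²·°F·h/BTU
Q = 892.6 × 38 / 32.404 = 1046.8 BTU/h
E = 1046.8 × 4772 = 4995100 BTU
Cost = 4995100/10⁶ × 10.66 = $53.248

53.25 dollars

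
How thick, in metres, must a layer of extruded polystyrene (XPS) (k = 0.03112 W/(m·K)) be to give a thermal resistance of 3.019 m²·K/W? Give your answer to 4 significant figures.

0.09395 m

L = R·k = 3.019 × 0.03112 = 0.093951 m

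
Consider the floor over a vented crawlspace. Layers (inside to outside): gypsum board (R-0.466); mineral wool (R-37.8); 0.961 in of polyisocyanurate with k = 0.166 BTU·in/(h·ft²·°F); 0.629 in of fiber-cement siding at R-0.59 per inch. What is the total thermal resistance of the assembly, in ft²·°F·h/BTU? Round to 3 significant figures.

0.961/0.166 = 5.789
0.629 × 0.59 = 0.3711
R_total = 0.466 + 37.8 + 5.789 + 0.3711 = 44.43 ft²·°F·h/BTU

44.4 ft²·°F·h/BTU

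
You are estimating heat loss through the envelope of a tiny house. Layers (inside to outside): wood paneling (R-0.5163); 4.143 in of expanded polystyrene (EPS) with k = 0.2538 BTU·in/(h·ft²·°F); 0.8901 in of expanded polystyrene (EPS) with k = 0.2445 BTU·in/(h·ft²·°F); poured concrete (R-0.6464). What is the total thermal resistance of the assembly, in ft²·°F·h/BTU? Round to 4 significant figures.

4.143/0.2538 = 16.324
0.8901/0.2445 = 3.6405
R_total = 0.5163 + 16.324 + 3.6405 + 0.6464 = 21.127 ft²·°F·h/BTU

21.13 ft²·°F·h/BTU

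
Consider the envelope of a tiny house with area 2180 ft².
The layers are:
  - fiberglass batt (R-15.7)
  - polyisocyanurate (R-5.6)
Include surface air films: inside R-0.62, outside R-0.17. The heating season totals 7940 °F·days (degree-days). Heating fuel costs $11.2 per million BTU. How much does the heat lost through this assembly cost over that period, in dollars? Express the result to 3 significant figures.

R_total = 0.62 + 15.7 + 5.6 + 0.17 = 22.09 ft²·°F·h/BTU
E = A × HDD × 24 / R = 2180 × 7940 × 24 / 22.09 = 18810000 BTU
Cost = 18810000/10⁶ × 11.2 = $210.6

211 dollars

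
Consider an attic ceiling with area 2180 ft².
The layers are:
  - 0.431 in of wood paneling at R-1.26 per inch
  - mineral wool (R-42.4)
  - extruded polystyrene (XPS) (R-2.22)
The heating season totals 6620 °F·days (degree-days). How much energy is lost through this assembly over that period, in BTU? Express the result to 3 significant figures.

0.431 × 1.26 = 0.5431
R_total = 0.5431 + 42.4 + 2.22 = 45.16 ft²·°F·h/BTU
E = A × HDD × 24 / R = 2180 × 6620 × 24 / 45.16 = 7669000 BTU

7670000 BTU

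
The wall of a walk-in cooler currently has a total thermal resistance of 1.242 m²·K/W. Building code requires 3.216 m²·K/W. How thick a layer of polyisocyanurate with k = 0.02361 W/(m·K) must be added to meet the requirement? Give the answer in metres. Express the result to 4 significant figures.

0.04661 m

ΔR = 3.216 − 1.242 = 1.974 m²·K/W
L = ΔR × k = 1.974 × 0.02361 = 0.046606 m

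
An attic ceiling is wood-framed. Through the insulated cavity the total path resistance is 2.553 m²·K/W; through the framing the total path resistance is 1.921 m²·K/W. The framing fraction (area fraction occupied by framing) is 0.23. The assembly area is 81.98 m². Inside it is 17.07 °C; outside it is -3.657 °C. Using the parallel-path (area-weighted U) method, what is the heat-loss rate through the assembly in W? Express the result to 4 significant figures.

715.9 W

U_eff = 0.77/2.553 + 0.23/1.921 = 0.30161 + 0.11973 = 0.42134
R_eff = 1/U_eff = 2.3734 m²·K/W
Q = 81.98 × (17.07 − (-3.657)) / 2.3734 = 715.93 W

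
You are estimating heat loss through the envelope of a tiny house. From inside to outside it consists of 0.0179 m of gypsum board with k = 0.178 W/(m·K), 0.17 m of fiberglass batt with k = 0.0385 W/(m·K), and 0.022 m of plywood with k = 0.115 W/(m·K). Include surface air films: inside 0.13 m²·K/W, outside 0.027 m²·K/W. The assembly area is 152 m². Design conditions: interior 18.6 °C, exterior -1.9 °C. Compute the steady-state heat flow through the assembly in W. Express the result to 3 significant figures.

641 W

0.0179/0.178 = 0.1006
0.17/0.0385 = 4.416
0.022/0.115 = 0.1913
R_total = 0.13 + 0.1006 + 4.416 + 0.1913 + 0.027 = 4.864 m²·K/W
Q = A·ΔT/R = 152 × (18.6 − (-1.9)) / 4.864 = 640.6 W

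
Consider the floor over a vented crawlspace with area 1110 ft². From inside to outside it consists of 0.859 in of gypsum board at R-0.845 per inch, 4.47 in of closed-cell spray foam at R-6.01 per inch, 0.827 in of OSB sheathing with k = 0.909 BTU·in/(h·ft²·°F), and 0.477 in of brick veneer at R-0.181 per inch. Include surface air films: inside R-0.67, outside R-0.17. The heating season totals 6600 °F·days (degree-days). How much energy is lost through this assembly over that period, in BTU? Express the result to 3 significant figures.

5970000 BTU

0.859 × 0.845 = 0.7259
4.47 × 6.01 = 26.86
0.827/0.909 = 0.9098
0.477 × 0.181 = 0.08634
R_total = 0.67 + 0.7259 + 26.86 + 0.9098 + 0.08634 + 0.17 = 29.43 ft²·°F·h/BTU
E = A × HDD × 24 / R = 1110 × 6600 × 24 / 29.43 = 5975000 BTU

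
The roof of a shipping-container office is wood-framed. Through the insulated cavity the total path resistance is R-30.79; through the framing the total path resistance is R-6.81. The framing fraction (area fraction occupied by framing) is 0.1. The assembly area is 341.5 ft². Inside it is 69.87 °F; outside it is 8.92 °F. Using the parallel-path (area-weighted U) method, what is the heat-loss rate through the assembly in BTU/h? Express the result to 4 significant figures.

914.1 BTU/h

U_eff = 0.9/30.79 + 0.1/6.81 = 0.02923 + 0.014684 = 0.043915
R_eff = 1/U_eff = 22.771 ft²·°F·h/BTU
Q = 341.5 × (69.87 − 8.92) / 22.771 = 914.06 BTU/h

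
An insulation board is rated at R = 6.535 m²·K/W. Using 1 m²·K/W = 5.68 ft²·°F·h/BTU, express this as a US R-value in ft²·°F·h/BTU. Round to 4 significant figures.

37.12 ft²·°F·h/BTU

R_US = 6.535 × 5.68 = 37.119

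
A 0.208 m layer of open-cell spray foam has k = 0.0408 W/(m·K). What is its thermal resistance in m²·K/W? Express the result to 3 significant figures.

R = L/k = 0.208/0.0408 = 5.098 m²·K/W

5.10 m²·K/W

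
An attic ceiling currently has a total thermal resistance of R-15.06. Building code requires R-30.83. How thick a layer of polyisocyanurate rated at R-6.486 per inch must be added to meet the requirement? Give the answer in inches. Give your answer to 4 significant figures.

ΔR = 30.83 − 15.06 = 15.77 ft²·°F·h/BTU
L = ΔR / (R/in) = 15.77/6.486 = 2.4314 in

2.431 in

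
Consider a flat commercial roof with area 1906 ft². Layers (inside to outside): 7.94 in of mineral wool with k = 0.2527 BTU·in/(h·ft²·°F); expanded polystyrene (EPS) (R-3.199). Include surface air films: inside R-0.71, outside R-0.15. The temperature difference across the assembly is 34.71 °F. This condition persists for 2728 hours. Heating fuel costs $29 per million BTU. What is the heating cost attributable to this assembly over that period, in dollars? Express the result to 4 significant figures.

7.94/0.2527 = 31.421
R_total = 0.71 + 31.421 + 3.199 + 0.15 = 35.48 ft²·°F·h/BTU
Q = 1906 × 34.71 / 35.48 = 1864.7 BTU/h
E = 1864.7 × 2728 = 5086800 BTU
Cost = 5086800/10⁶ × 29 = $147.52

147.5 dollars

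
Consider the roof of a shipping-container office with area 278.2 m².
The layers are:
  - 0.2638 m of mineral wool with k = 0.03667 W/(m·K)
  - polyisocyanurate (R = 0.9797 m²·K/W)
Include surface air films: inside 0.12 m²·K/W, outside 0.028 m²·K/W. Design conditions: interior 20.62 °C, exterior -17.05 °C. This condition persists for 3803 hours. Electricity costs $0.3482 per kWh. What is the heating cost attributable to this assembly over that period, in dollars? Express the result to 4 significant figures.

1668 dollars

0.2638/0.03667 = 7.1939
R_total = 0.12 + 7.1939 + 0.9797 + 0.028 = 8.3216 m²·K/W
Q = 278.2 × (20.62 − (-17.05)) / 8.3216 = 1259.3 W
E = 1259.3 W × 3803 h / 1000 = 4789.3 kWh
Cost = 4789.3 × 0.3482 = $1667.6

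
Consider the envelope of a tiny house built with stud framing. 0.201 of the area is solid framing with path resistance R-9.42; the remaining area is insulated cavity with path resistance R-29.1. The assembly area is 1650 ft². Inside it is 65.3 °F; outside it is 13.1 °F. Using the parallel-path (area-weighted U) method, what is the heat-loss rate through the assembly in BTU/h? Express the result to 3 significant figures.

U_eff = 0.799/29.1 + 0.201/9.42 = 0.02746 + 0.02134 = 0.04879
R_eff = 1/U_eff = 20.49 ft²·°F·h/BTU
Q = 1650 × (65.3 − 13.1) / 20.49 = 4203 BTU/h

4200 BTU/h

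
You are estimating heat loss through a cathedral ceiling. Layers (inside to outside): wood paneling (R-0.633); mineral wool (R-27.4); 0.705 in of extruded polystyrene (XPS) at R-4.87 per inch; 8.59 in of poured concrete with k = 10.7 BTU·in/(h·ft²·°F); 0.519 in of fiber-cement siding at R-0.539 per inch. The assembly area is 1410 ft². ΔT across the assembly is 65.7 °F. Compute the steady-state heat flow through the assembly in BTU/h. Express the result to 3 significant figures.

2850 BTU/h

0.705 × 4.87 = 3.433
8.59/10.7 = 0.8028
0.519 × 0.539 = 0.2797
R_total = 0.633 + 27.4 + 3.433 + 0.8028 + 0.2797 = 32.55 ft²·°F·h/BTU
Q = A·ΔT/R = 1410 × 65.7 / 32.55 = 2846 BTU/h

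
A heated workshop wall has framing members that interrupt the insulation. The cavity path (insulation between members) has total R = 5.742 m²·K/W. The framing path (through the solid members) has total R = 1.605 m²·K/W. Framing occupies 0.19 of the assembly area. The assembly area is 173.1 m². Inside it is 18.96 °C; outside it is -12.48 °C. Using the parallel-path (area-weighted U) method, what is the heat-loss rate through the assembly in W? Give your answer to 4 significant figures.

U_eff = 0.81/5.742 + 0.19/1.605 = 0.14107 + 0.11838 = 0.25945
R_eff = 1/U_eff = 3.8544 m²·K/W
Q = 173.1 × (18.96 − (-12.48)) / 3.8544 = 1412 W

1412 W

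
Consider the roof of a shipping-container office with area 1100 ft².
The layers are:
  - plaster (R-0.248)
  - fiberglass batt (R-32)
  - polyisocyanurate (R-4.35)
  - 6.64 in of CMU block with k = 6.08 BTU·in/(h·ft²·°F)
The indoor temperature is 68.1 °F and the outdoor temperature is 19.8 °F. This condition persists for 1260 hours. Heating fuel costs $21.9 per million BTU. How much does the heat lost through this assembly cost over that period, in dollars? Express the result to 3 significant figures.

6.64/6.08 = 1.092
R_total = 0.248 + 32 + 4.35 + 1.092 = 37.69 ft²·°F·h/BTU
Q = 1100 × (68.1 − 19.8) / 37.69 = 1410 BTU/h
E = 1410 × 1260 = 1776000 BTU
Cost = 1776000/10⁶ × 21.9 = $38.9

38.9 dollars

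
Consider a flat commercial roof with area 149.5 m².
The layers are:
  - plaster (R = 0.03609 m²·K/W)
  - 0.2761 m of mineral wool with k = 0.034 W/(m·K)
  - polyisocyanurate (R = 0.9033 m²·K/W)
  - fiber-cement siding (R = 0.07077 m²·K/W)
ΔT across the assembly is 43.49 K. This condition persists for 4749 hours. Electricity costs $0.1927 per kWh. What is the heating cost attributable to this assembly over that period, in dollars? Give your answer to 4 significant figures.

0.2761/0.034 = 8.1206
R_total = 0.03609 + 8.1206 + 0.9033 + 0.07077 = 9.1307 m²·K/W
Q = 149.5 × 43.49 / 9.1307 = 712.07 W
E = 712.07 W × 4749 h / 1000 = 3381.6 kWh
Cost = 3381.6 × 0.1927 = $651.64

651.6 dollars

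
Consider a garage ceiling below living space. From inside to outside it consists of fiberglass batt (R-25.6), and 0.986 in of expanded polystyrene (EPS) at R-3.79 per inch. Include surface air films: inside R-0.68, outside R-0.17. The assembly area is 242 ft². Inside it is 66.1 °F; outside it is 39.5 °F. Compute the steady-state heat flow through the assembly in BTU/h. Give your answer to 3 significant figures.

213 BTU/h

0.986 × 3.79 = 3.737
R_total = 0.68 + 25.6 + 3.737 + 0.17 = 30.19 ft²·°F·h/BTU
Q = A·ΔT/R = 242 × (66.1 − 39.5) / 30.19 = 213.2 BTU/h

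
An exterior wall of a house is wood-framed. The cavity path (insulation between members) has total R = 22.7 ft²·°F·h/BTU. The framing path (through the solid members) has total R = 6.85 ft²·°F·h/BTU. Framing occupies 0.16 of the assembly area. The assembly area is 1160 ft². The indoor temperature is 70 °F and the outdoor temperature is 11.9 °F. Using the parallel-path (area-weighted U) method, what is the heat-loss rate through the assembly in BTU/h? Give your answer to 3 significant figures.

4070 BTU/h

U_eff = 0.84/22.7 + 0.16/6.85 = 0.037 + 0.02336 = 0.06036
R_eff = 1/U_eff = 16.57 ft²·°F·h/BTU
Q = 1160 × (70 − 11.9) / 16.57 = 4068 BTU/h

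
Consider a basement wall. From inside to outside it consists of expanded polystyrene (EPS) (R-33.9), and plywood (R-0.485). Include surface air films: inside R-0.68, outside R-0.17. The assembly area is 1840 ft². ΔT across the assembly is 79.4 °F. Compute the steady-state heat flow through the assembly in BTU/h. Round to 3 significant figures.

R_total = 0.68 + 33.9 + 0.485 + 0.17 = 35.23 ft²·°F·h/BTU
Q = A·ΔT/R = 1840 × 79.4 / 35.23 = 4146 BTU/h

4150 BTU/h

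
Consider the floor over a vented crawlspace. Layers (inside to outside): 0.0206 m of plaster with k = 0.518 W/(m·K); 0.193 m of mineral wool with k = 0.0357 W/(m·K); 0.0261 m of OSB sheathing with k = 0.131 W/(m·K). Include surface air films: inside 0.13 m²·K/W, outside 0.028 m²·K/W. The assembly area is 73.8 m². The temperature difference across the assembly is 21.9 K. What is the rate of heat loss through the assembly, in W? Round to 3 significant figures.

279 W

0.0206/0.518 = 0.03977
0.193/0.0357 = 5.406
0.0261/0.131 = 0.1992
R_total = 0.13 + 0.03977 + 5.406 + 0.1992 + 0.028 = 5.803 m²·K/W
Q = A·ΔT/R = 73.8 × 21.9 / 5.803 = 278.5 W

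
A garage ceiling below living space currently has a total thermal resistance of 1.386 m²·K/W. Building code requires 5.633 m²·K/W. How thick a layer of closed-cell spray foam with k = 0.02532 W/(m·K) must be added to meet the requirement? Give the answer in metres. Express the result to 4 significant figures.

0.1075 m

ΔR = 5.633 − 1.386 = 4.247 m²·K/W
L = ΔR × k = 4.247 × 0.02532 = 0.10753 m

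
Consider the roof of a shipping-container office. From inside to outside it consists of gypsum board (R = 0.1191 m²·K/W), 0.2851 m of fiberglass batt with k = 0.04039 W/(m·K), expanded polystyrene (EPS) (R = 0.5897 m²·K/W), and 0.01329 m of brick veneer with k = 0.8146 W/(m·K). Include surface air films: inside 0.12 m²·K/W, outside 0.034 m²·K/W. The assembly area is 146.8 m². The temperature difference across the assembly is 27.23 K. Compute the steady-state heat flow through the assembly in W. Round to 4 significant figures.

0.2851/0.04039 = 7.0587
0.01329/0.8146 = 0.016315
R_total = 0.12 + 0.1191 + 7.0587 + 0.5897 + 0.016315 + 0.034 = 7.9378 m²·K/W
Q = A·ΔT/R = 146.8 × 27.23 / 7.9378 = 503.59 W

503.6 W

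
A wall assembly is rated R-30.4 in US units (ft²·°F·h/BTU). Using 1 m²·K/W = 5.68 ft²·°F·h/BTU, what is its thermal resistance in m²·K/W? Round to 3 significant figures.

5.35 m²·K/W

R_SI = 30.4/5.68 = 5.352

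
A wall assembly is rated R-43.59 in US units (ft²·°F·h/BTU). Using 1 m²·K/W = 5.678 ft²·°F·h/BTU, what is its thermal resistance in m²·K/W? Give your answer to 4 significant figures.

R_SI = 43.59/5.678 = 7.677

7.677 m²·K/W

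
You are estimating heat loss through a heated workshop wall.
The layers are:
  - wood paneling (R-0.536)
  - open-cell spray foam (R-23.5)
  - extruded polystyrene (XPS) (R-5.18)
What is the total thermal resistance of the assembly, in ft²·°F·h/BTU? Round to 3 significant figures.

29.2 ft²·°F·h/BTU

R_total = 0.536 + 23.5 + 5.18 = 29.22 ft²·°F·h/BTU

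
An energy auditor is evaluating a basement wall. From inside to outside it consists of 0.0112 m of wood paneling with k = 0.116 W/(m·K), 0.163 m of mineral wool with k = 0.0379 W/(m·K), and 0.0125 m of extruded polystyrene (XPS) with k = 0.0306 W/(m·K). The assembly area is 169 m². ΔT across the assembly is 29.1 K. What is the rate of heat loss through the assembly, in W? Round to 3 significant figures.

1020 W

0.0112/0.116 = 0.09655
0.163/0.0379 = 4.301
0.0125/0.0306 = 0.4085
R_total = 0.09655 + 4.301 + 0.4085 = 4.806 m²·K/W
Q = A·ΔT/R = 169 × 29.1 / 4.806 = 1023 W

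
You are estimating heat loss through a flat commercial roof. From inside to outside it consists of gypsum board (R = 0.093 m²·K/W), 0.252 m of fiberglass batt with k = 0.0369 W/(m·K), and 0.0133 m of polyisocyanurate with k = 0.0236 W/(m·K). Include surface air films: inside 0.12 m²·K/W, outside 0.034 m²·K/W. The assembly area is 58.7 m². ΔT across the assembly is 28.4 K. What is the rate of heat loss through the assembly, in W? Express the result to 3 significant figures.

0.252/0.0369 = 6.829
0.0133/0.0236 = 0.5636
R_total = 0.12 + 0.093 + 6.829 + 0.5636 + 0.034 = 7.64 m²·K/W
Q = A·ΔT/R = 58.7 × 28.4 / 7.64 = 218.2 W

218 W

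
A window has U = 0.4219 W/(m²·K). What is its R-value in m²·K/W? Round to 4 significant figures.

2.370 m²·K/W

R = 1/U = 1/0.4219 = 2.3702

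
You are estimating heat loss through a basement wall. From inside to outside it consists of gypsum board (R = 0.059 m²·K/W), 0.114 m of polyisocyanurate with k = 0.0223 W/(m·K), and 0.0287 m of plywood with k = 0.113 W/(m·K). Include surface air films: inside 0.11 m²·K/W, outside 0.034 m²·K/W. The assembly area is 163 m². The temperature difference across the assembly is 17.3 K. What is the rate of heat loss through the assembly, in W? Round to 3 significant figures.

506 W

0.114/0.0223 = 5.112
0.0287/0.113 = 0.254
R_total = 0.11 + 0.059 + 5.112 + 0.254 + 0.034 = 5.569 m²·K/W
Q = A·ΔT/R = 163 × 17.3 / 5.569 = 506.3 W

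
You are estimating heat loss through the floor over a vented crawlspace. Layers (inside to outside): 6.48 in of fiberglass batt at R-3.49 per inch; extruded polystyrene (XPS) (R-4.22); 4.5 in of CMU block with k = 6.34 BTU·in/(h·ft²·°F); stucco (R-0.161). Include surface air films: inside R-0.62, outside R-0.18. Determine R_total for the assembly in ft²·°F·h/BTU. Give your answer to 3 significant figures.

28.5 ft²·°F·h/BTU

6.48 × 3.49 = 22.62
4.5/6.34 = 0.7098
R_total = 0.62 + 22.62 + 4.22 + 0.7098 + 0.161 + 0.18 = 28.51 ft²·°F·h/BTU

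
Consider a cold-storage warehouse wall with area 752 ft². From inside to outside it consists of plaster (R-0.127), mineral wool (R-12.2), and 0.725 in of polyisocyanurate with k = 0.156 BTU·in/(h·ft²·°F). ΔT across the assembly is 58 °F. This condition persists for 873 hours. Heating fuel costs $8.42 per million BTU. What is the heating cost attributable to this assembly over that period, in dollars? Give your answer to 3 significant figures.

0.725/0.156 = 4.647
R_total = 0.127 + 12.2 + 4.647 = 16.97 ft²·°F·h/BTU
Q = 752 × 58 / 16.97 = 2570 BTU/h
E = 2570 × 873 = 2243000 BTU
Cost = 2243000/10⁶ × 8.42 = $18.89

18.9 dollars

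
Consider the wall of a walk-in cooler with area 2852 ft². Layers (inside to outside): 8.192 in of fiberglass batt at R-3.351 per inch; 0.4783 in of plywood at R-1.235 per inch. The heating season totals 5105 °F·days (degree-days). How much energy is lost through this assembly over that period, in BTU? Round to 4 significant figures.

12460000 BTU

8.192 × 3.351 = 27.451
0.4783 × 1.235 = 0.5907
R_total = 27.451 + 0.5907 = 28.042 ft²·°F·h/BTU
E = A × HDD × 24 / R = 2852 × 5105 × 24 / 28.042 = 12461000 BTU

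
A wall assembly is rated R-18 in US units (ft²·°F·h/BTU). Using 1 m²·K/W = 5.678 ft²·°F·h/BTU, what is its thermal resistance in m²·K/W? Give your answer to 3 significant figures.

3.17 m²·K/W

R_SI = 18/5.678 = 3.17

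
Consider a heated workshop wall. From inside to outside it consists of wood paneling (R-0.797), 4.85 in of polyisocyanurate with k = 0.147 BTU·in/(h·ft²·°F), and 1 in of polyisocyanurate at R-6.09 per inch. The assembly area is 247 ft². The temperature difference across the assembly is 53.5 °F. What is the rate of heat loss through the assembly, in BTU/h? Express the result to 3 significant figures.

4.85/0.147 = 32.99
1 × 6.09 = 6.09
R_total = 0.797 + 32.99 + 6.09 = 39.88 ft²·°F·h/BTU
Q = A·ΔT/R = 247 × 53.5 / 39.88 = 331.4 BTU/h

331 BTU/h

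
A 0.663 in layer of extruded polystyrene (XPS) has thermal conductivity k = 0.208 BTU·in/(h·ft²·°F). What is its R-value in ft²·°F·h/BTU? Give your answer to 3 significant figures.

R = L/k = 0.663/0.208 = 3.188 ft²·°F·h/BTU

3.19 ft²·°F·h/BTU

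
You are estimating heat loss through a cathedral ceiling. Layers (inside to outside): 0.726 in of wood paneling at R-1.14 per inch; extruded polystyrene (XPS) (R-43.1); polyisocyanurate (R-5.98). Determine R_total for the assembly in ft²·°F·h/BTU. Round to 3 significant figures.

0.726 × 1.14 = 0.8276
R_total = 0.8276 + 43.1 + 5.98 = 49.91 ft²·°F·h/BTU

49.9 ft²·°F·h/BTU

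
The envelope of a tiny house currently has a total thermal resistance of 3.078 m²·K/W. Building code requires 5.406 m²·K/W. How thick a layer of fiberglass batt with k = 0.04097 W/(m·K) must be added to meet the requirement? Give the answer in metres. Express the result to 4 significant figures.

0.09538 m

ΔR = 5.406 − 3.078 = 2.328 m²·K/W
L = ΔR × k = 2.328 × 0.04097 = 0.095378 m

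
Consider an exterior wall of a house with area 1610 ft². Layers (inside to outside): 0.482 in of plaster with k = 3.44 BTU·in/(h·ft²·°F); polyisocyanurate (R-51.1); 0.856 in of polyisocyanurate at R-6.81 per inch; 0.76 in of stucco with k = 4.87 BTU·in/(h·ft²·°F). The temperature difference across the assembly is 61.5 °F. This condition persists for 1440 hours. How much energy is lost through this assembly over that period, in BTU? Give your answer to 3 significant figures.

0.482/3.44 = 0.1401
0.856 × 6.81 = 5.829
0.76/4.87 = 0.1561
R_total = 0.1401 + 51.1 + 5.829 + 0.1561 = 57.23 ft²·°F·h/BTU
Q = 1610 × 61.5 / 57.23 = 1730 BTU/h
E = 1730 × 1440 = 2492000 BTU

2490000 BTU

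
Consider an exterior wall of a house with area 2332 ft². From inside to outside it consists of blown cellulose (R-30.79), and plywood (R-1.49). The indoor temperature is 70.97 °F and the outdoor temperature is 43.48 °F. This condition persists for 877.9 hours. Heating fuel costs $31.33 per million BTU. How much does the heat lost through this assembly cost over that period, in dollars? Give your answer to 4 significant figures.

R_total = 30.79 + 1.49 = 32.28 ft²·°F·h/BTU
Q = 2332 × (70.97 − 43.48) / 32.28 = 1986 BTU/h
E = 1986 × 877.9 = 1743500 BTU
Cost = 1743500/10⁶ × 31.33 = $54.623

54.62 dollars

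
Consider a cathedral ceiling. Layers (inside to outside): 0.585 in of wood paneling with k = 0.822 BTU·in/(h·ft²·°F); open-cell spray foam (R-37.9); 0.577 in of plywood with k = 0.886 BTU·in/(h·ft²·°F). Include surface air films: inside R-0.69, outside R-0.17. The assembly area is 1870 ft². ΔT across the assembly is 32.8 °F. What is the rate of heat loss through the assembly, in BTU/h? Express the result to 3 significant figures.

0.585/0.822 = 0.7117
0.577/0.886 = 0.6512
R_total = 0.69 + 0.7117 + 37.9 + 0.6512 + 0.17 = 40.12 ft²·°F·h/BTU
Q = A·ΔT/R = 1870 × 32.8 / 40.12 = 1529 BTU/h

1530 BTU/h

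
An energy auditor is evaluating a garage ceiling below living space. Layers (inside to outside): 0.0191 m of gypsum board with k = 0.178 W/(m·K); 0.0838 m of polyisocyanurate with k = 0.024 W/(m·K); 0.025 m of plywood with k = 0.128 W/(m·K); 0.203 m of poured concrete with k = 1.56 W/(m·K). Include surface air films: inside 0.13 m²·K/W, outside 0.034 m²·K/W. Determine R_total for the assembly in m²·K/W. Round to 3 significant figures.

0.0191/0.178 = 0.1073
0.0838/0.024 = 3.492
0.025/0.128 = 0.1953
0.203/1.56 = 0.1301
R_total = 0.13 + 0.1073 + 3.492 + 0.1953 + 0.1301 + 0.034 = 4.088 m²·K/W

4.09 m²·K/W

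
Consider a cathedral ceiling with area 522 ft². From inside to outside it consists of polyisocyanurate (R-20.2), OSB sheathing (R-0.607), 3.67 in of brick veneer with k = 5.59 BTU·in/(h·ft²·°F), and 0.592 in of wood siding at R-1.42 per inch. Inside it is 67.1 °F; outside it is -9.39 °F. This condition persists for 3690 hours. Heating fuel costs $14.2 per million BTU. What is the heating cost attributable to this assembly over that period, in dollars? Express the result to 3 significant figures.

3.67/5.59 = 0.6565
0.592 × 1.42 = 0.8406
R_total = 20.2 + 0.607 + 0.6565 + 0.8406 = 22.3 ft²·°F·h/BTU
Q = 522 × (67.1 − (-9.39)) / 22.3 = 1790 BTU/h
E = 1790 × 3690 = 6606000 BTU
Cost = 6606000/10⁶ × 14.2 = $93.8

93.8 dollars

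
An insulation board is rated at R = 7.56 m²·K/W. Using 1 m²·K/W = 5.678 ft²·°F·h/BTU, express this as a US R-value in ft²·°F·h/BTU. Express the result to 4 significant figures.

42.93 ft²·°F·h/BTU

R_US = 7.56 × 5.678 = 42.926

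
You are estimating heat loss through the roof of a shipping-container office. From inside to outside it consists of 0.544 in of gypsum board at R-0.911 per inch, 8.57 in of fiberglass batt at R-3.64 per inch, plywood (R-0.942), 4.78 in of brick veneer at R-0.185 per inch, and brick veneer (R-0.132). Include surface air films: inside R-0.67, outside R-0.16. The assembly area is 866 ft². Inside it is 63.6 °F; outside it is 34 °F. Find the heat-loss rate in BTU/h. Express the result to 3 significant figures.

0.544 × 0.911 = 0.4956
8.57 × 3.64 = 31.19
4.78 × 0.185 = 0.8843
R_total = 0.67 + 0.4956 + 31.19 + 0.942 + 0.8843 + 0.132 + 0.16 = 34.48 ft²·°F·h/BTU
Q = A·ΔT/R = 866 × (63.6 − 34) / 34.48 = 743.5 BTU/h

743 BTU/h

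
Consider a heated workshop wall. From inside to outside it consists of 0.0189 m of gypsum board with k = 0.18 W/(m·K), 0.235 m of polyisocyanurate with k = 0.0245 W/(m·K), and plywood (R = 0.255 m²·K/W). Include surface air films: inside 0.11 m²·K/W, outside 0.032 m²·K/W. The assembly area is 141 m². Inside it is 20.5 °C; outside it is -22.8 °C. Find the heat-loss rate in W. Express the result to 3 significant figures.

0.0189/0.18 = 0.105
0.235/0.0245 = 9.592
R_total = 0.11 + 0.105 + 9.592 + 0.255 + 0.032 = 10.09 m²·K/W
Q = A·ΔT/R = 141 × (20.5 − (-22.8)) / 10.09 = 604.9 W

605 W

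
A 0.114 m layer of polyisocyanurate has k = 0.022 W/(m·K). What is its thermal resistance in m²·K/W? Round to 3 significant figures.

5.18 m²·K/W

R = L/k = 0.114/0.022 = 5.182 m²·K/W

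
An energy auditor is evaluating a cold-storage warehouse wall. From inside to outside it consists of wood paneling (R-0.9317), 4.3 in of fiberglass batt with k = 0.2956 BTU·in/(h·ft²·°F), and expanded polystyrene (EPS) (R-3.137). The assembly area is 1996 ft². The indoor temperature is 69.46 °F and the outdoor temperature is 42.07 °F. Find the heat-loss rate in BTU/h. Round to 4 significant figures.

2937 BTU/h

4.3/0.2956 = 14.547
R_total = 0.9317 + 14.547 + 3.137 = 18.615 ft²·°F·h/BTU
Q = A·ΔT/R = 1996 × (69.46 − 42.07) / 18.615 = 2936.8 BTU/h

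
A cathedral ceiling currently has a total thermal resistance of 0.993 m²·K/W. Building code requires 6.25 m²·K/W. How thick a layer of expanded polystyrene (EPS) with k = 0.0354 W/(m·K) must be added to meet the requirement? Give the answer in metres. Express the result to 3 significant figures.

0.186 m

ΔR = 6.25 − 0.993 = 5.257 m²·K/W
L = ΔR × k = 5.257 × 0.0354 = 0.1861 m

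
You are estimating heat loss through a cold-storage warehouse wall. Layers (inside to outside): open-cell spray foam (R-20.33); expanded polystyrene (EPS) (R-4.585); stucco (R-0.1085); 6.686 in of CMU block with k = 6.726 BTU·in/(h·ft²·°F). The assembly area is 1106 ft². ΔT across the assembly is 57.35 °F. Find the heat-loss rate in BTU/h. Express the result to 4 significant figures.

2438 BTU/h

6.686/6.726 = 0.99405
R_total = 20.33 + 4.585 + 0.1085 + 0.99405 = 26.018 ft²·°F·h/BTU
Q = A·ΔT/R = 1106 × 57.35 / 26.018 = 2437.9 BTU/h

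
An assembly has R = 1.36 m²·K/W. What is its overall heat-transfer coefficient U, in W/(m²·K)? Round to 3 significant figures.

0.735 W/(m²·K)

U = 1/R = 1/1.36 = 0.7353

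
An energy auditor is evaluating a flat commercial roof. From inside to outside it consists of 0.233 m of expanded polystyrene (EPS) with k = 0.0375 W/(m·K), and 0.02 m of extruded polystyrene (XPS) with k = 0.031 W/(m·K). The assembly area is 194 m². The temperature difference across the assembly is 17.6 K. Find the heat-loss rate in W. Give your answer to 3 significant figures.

498 W

0.233/0.0375 = 6.213
0.02/0.031 = 0.6452
R_total = 6.213 + 0.6452 = 6.858 m²·K/W
Q = A·ΔT/R = 194 × 17.6 / 6.858 = 497.8 W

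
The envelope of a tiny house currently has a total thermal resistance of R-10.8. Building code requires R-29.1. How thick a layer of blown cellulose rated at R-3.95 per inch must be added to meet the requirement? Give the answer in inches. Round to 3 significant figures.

4.63 in

ΔR = 29.1 − 10.8 = 18.3 ft²·°F·h/BTU
L = ΔR / (R/in) = 18.3/3.95 = 4.633 in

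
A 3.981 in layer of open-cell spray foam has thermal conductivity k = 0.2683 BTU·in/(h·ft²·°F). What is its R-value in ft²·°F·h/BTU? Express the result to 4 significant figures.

14.84 ft²·°F·h/BTU

R = L/k = 3.981/0.2683 = 14.838 ft²·°F·h/BTU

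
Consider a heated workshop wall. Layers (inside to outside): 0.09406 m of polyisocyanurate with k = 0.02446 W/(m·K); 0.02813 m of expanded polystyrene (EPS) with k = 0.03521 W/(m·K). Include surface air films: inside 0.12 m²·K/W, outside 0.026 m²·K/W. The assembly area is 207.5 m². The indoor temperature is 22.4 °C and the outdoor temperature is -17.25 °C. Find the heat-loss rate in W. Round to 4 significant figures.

0.09406/0.02446 = 3.8455
0.02813/0.03521 = 0.79892
R_total = 0.12 + 3.8455 + 0.79892 + 0.026 = 4.7904 m²·K/W
Q = A·ΔT/R = 207.5 × (22.4 − (-17.25)) / 4.7904 = 1717.5 W

1717 W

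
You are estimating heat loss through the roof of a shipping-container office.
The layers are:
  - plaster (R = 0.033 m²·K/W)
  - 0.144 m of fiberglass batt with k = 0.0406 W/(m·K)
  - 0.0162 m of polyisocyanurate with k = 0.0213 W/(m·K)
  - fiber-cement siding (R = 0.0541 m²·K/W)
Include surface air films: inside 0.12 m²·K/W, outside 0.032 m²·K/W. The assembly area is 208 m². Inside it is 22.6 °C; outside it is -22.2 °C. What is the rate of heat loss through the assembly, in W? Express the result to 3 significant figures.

2050 W

0.144/0.0406 = 3.547
0.0162/0.0213 = 0.7606
R_total = 0.12 + 0.033 + 3.547 + 0.7606 + 0.0541 + 0.032 = 4.546 m²·K/W
Q = A·ΔT/R = 208 × (22.6 − (-22.2)) / 4.546 = 2050 W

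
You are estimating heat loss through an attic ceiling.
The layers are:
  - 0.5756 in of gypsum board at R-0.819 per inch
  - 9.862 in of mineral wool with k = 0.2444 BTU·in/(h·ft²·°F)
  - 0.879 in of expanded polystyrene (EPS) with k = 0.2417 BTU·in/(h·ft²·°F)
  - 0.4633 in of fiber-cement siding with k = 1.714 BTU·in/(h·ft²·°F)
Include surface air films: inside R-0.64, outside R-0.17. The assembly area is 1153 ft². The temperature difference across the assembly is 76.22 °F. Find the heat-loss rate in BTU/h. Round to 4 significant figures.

1930 BTU/h

0.5756 × 0.819 = 0.47142
9.862/0.2444 = 40.352
0.879/0.2417 = 3.6367
0.4633/1.714 = 0.2703
R_total = 0.64 + 0.47142 + 40.352 + 3.6367 + 0.2703 + 0.17 = 45.54 ft²·°F·h/BTU
Q = A·ΔT/R = 1153 × 76.22 / 45.54 = 1929.8 BTU/h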